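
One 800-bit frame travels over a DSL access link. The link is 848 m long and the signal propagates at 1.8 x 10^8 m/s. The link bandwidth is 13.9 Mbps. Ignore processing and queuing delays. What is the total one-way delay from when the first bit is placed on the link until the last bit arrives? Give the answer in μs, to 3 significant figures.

Transmission delay = L/R = 800 / 13900000 = 57.554 μs.
Propagation delay = d/s = 848 m / 180000000 m/s = 4.71111 μs.
Total = 62.3 μs.

62.3 μs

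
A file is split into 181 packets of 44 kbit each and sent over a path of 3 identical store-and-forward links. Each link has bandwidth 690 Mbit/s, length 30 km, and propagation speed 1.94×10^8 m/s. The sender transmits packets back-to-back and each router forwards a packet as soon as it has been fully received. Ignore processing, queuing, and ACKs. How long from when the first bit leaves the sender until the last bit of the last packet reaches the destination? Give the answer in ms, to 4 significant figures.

Per-hop transmission t_tx = L/R = 44000/690000000 = 0.0637681 ms.
Per-hop propagation t_prop = 30000/194000000 = 0.154639 ms.
Pipeline fill: first packet needs 3·t_tx to clear all hops; remaining 180 packets each add one t_tx.
Total = (3+181-1)·t_tx + 3·t_prop = 183·0.0637681 + 3·0.154639 = 12.13 ms.

12.13 ms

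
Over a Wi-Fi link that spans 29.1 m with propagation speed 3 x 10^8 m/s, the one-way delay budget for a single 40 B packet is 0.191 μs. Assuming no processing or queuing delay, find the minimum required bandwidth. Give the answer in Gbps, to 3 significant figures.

L = 320 bits.
Propagation delay = 29.1 / 300000000 = 0.097 μs.
Transmission budget = 0.191 − 0.097 = 0.094 μs.
R ≥ L / t_tx = 320 bits / 9.4e-08 s = 3.40 Gbps.

3.40 Gbps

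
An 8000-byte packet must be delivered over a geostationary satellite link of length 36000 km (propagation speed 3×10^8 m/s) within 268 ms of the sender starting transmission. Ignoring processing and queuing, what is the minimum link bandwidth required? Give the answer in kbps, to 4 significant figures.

432.4 kbps

L = 64000 bits.
Propagation delay = 36000000 / 300000000 = 120 ms.
Transmission budget = 268 − 120 = 148 ms.
R ≥ L / t_tx = 64000 bits / 0.148 s = 432.4 kbps.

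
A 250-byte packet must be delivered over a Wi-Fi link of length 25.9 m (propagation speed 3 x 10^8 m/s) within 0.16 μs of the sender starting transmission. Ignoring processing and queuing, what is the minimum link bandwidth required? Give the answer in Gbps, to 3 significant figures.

L = 2000 bits.
Propagation delay = 25.9 / 300000000 = 0.0863333 μs.
Transmission budget = 0.16 − 0.0863333 = 0.0736667 μs.
R ≥ L / t_tx = 2000 bits / 7.36667e-08 s = 27.1 Gbps.

27.1 Gbps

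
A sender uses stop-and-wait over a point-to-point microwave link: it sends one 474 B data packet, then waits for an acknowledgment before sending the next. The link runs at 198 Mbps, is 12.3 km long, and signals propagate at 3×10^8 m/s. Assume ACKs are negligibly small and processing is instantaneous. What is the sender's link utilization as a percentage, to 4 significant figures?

t_tx = L/R = 3792/198000000 = 1.91515e-05 s.
t_prop = 12300/300000000 = 4.1e-05 s; RTT = 8.2e-05 s.
Cycle = t_tx + RTT = 0.000101152 s.
Utilization = t_tx / cycle = 1.91515e-05/0.000101152 = 18.93 %.

18.93 %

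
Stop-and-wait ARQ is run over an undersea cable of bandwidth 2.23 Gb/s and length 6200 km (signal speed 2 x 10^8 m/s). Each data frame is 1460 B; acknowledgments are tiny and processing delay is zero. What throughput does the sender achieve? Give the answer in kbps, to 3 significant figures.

188 kbps

t_tx = L/R = 11680/2230000000 = 5.23767e-06 s.
t_prop = 6200000/200000000 = 0.031 s; RTT = 0.062 s.
Cycle = t_tx + RTT = 0.0620052 s.
Throughput = L / cycle = 11680 / 0.0620052 = 188 kbps.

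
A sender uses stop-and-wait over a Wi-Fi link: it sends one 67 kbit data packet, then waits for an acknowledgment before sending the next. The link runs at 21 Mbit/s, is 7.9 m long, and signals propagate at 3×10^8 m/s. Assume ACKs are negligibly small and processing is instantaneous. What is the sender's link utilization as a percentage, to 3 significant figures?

t_tx = L/R = 67000/21000000 = 0.00319048 s.
t_prop = 7.9/300000000 = 2.63333e-08 s; RTT = 5.26667e-08 s.
Cycle = t_tx + RTT = 0.00319053 s.
Utilization = t_tx / cycle = 0.00319048/0.00319053 = 100 %.

100 %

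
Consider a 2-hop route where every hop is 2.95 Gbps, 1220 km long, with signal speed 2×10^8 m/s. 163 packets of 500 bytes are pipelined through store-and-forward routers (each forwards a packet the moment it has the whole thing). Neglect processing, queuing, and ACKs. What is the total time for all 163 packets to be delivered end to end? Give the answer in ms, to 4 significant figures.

12.42 ms

Per-hop transmission t_tx = L/R = 4000/2950000000 = 0.00135593 ms.
Per-hop propagation t_prop = 1220000/200000000 = 6.1 ms.
Pipeline fill: first packet needs 2·t_tx to clear all hops; remaining 162 packets each add one t_tx.
Total = (2+163-1)·t_tx + 2·t_prop = 164·0.00135593 + 2·6.1 = 12.42 ms.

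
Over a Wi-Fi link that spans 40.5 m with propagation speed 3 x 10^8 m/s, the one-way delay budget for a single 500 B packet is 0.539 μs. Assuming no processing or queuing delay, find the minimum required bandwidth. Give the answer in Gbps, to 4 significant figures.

9.901 Gbps

L = 4000 bits.
Propagation delay = 40.5 / 300000000 = 0.135 μs.
Transmission budget = 0.539 − 0.135 = 0.404 μs.
R ≥ L / t_tx = 4000 bits / 4.04e-07 s = 9.901 Gbps.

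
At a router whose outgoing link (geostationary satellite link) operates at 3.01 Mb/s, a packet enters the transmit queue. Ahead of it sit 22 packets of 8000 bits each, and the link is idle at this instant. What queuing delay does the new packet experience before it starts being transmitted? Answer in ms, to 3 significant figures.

58.5 ms

Each queued packet: L/R = 8000/3010000 = 2.65781 ms.
22 queued → 58.4718 ms.
Queuing delay = 58.5 ms.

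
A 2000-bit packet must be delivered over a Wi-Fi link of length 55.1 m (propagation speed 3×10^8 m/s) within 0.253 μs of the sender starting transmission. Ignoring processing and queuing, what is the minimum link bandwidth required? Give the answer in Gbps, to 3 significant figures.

Propagation delay = 55.1 / 300000000 = 0.183667 μs.
Transmission budget = 0.253 − 0.183667 = 0.0693333 μs.
R ≥ L / t_tx = 2000 bits / 6.93333e-08 s = 28.8 Gbps.

28.8 Gbps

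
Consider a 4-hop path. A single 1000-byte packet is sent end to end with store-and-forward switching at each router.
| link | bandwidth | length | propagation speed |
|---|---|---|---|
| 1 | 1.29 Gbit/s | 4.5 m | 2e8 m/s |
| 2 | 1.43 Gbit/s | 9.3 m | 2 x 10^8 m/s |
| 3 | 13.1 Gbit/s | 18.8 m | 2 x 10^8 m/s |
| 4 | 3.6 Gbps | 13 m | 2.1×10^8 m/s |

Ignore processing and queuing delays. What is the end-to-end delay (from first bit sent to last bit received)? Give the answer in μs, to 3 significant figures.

L = 1000 × 8 = 8000 bits.
Transmission delays (L/R per hop): 6.20155, 5.59441, 0.610687, 2.22222 μs; sum = 14.6289 μs.
Propagation delays (d/s per hop): 0.0225, 0.0465, 0.094, 0.0619048 μs; sum = 0.224905 μs.
End-to-end = 14.9 μs.

14.9 μs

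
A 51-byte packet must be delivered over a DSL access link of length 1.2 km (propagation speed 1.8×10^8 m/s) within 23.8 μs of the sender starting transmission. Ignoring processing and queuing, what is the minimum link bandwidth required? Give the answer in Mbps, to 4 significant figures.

L = 408 bits.
Propagation delay = 1200 / 180000000 = 6.66667 μs.
Transmission budget = 23.8 − 6.66667 = 17.1333 μs.
R ≥ L / t_tx = 408 bits / 1.71333e-05 s = 23.81 Mbps.

23.81 Mbps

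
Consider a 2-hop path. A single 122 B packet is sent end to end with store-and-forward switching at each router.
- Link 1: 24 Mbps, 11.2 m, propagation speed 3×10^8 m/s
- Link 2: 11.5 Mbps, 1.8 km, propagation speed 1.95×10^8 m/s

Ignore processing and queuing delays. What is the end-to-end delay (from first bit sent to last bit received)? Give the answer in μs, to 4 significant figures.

L = 122 × 8 = 976 bits.
Transmission delays (L/R per hop): 40.6667, 84.8696 μs; sum = 125.536 μs.
Propagation delays (d/s per hop): 0.0373333, 9.23077 μs; sum = 9.2681 μs.
End-to-end = 134.8 μs.

134.8 μs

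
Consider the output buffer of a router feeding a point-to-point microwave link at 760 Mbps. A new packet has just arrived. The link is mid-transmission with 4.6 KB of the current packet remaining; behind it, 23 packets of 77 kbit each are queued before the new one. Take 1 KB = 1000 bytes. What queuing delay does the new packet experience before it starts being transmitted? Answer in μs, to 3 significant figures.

Each queued packet: L/R = 77000/760000000 = 101.316 μs.
23 queued → 2330.26 μs.
Plus remaining 36800 bits of current packet: 48.4211 μs.
Queuing delay = 2380 μs.

2380 μs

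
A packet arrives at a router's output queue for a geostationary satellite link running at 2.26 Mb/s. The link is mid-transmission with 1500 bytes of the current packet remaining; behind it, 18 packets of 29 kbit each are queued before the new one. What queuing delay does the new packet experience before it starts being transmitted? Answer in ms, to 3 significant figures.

Each queued packet: L/R = 29000/2260000 = 12.8319 ms.
18 queued → 230.973 ms.
Plus remaining 12000 bits of current packet: 5.30973 ms.
Queuing delay = 236 ms.

236 ms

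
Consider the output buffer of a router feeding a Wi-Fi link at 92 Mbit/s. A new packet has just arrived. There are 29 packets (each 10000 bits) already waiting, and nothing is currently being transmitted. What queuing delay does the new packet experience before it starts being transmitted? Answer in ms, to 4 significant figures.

3.152 ms

Each queued packet: L/R = 10000/92000000 = 0.108696 ms.
29 queued → 3.15217 ms.
Queuing delay = 3.152 ms.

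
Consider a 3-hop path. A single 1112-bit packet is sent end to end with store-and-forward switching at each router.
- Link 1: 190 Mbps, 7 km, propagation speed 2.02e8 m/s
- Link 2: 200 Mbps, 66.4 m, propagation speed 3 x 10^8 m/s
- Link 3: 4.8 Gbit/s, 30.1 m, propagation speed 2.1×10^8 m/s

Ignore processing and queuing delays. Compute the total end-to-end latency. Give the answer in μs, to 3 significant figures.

46.7 μs

Transmission delays (L/R per hop): 5.85263, 5.56, 0.231667 μs; sum = 11.6443 μs.
Propagation delays (d/s per hop): 34.6535, 0.221333, 0.143333 μs; sum = 35.0181 μs.
End-to-end = 46.7 μs.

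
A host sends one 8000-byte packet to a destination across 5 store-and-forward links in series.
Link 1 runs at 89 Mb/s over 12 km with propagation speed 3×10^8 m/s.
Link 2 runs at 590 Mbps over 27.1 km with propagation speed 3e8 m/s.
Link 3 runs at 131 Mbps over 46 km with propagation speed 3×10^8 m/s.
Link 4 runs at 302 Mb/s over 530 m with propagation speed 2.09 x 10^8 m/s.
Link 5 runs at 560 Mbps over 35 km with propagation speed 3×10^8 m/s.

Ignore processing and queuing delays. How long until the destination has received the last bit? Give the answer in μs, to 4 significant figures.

L = 8000 × 8 = 64000 bits.
Transmission delays (L/R per hop): 719.101, 108.475, 488.55, 211.921, 114.286 μs; sum = 1642.33 μs.
Propagation delays (d/s per hop): 40, 90.3333, 153.333, 2.53589, 116.667 μs; sum = 402.869 μs.
End-to-end = 2045 μs.

2045 μs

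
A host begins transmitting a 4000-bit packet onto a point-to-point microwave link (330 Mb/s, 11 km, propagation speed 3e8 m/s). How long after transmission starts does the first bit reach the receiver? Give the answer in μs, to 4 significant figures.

36.67 μs

First bit experiences only propagation delay: d/s = 11000/300000000 = 36.67 μs.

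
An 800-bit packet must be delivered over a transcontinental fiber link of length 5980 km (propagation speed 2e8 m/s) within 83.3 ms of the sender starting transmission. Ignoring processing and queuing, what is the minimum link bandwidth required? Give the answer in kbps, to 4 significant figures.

14.98 kbps

Propagation delay = 5980000 / 200000000 = 29.9 ms.
Transmission budget = 83.3 − 29.9 = 53.4 ms.
R ≥ L / t_tx = 800 bits / 0.0534 s = 14.98 kbps.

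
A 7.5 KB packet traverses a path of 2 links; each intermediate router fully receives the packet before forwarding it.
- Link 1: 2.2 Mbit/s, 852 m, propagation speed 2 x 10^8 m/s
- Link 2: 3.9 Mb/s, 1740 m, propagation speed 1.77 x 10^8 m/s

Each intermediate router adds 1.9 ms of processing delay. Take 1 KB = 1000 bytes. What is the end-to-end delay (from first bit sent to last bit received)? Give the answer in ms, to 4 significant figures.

L = 60000 bits.
Transmission delays (L/R per hop): 27.2727, 15.3846 ms; sum = 42.6573 ms.
Propagation delays (d/s per hop): 0.00426, 0.00983051 ms; sum = 0.0140905 ms.
Processing at 1 router(s): 1 × 1.9 ms = 1.9 ms.
End-to-end = 44.57 ms.

44.57 ms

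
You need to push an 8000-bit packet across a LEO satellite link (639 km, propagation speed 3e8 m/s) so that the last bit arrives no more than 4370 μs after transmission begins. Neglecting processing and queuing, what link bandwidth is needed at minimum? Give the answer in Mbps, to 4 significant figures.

3.571 Mbps

Propagation delay = 639000 / 300000000 = 2130 μs.
Transmission budget = 4370 − 2130 = 2240 μs.
R ≥ L / t_tx = 8000 bits / 0.00224 s = 3.571 Mbps.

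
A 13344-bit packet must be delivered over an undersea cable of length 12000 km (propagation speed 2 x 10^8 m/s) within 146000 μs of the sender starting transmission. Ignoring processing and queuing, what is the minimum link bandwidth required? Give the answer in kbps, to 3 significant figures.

155 kbps

Propagation delay = 12000000 / 200000000 = 60000 μs.
Transmission budget = 146000 − 60000 = 86000 μs.
R ≥ L / t_tx = 13344 bits / 0.086 s = 155 kbps.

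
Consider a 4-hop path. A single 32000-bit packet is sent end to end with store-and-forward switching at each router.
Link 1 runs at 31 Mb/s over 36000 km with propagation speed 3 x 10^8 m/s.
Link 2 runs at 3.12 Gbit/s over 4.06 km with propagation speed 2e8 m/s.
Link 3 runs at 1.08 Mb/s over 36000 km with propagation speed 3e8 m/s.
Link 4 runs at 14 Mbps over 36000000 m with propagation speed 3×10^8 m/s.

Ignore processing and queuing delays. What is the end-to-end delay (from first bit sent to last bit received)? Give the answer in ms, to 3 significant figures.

Transmission delays (L/R per hop): 1.03226, 0.0102564, 29.6296, 2.28571 ms; sum = 32.9579 ms.
Propagation delays (d/s per hop): 120, 0.0203, 120, 120 ms; sum = 360.02 ms.
End-to-end = 393 ms.

393 ms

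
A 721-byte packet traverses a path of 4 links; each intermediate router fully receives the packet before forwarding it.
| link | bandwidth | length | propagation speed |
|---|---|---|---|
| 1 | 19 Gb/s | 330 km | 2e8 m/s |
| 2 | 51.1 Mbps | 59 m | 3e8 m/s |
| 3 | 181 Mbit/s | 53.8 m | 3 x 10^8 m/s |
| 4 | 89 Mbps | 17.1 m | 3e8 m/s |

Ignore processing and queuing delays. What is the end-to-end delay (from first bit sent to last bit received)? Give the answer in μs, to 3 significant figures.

L = 721 × 8 = 5768 bits.
Transmission delays (L/R per hop): 0.303579, 112.877, 31.8674, 64.809 μs; sum = 209.857 μs.
Propagation delays (d/s per hop): 1650, 0.196667, 0.179333, 0.057 μs; sum = 1650.43 μs.
End-to-end = 1860 μs.

1860 μs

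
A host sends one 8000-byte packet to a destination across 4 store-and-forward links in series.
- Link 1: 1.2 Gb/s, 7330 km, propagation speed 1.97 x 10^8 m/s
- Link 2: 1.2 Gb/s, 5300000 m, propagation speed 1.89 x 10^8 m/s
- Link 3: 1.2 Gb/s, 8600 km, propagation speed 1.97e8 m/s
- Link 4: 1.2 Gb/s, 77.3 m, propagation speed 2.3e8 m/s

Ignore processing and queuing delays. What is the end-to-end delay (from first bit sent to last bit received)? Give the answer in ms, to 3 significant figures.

109 ms

L = 8000 × 8 = 64000 bits.
Transmission delay per hop = L/R = 64000/1200000000 = 0.0533333 ms; 4 hops → 0.213333 ms.
Propagation delays (d/s per hop): 37.2081, 28.0423, 43.6548, 0.000336087 ms; sum = 108.906 ms.
End-to-end = 109 ms.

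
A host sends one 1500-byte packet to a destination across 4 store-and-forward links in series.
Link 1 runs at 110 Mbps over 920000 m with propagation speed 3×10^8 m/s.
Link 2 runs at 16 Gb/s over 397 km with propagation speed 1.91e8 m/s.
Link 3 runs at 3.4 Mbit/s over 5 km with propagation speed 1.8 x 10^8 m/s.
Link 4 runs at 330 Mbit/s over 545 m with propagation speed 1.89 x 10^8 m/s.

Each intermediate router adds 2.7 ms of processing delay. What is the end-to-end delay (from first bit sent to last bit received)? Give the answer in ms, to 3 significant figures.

L = 1500 × 8 = 12000 bits.
Transmission delays (L/R per hop): 0.109091, 0.00075, 3.52941, 0.0363636 ms; sum = 3.67562 ms.
Propagation delays (d/s per hop): 3.06667, 2.07853, 0.0277778, 0.0028836 ms; sum = 5.17586 ms.
Processing at 3 router(s): 3 × 2.7 ms = 8.1 ms.
End-to-end = 17.0 ms.

17.0 ms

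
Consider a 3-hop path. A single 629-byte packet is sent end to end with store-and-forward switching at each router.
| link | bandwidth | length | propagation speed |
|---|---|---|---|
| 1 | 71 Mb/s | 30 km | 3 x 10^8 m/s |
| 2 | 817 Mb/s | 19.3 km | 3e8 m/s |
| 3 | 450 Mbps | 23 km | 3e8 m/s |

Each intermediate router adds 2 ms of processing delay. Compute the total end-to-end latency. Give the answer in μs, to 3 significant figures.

L = 629 × 8 = 5032 bits.
Transmission delays (L/R per hop): 70.8732, 6.15912, 11.1822 μs; sum = 88.2146 μs.
Propagation delays (d/s per hop): 100, 64.3333, 76.6667 μs; sum = 241 μs.
Processing at 2 router(s): 2 × 2 ms = 4000 μs.
End-to-end = 4330 μs.

4330 μs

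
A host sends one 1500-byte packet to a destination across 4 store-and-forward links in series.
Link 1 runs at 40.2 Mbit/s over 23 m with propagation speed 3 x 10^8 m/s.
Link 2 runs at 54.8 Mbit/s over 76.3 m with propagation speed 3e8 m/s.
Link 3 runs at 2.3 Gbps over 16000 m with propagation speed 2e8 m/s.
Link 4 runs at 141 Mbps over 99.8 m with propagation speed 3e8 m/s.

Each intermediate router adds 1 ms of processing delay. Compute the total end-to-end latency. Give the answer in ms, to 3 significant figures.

3.69 ms

L = 1500 × 8 = 12000 bits.
Transmission delays (L/R per hop): 0.298507, 0.218978, 0.00521739, 0.0851064 ms; sum = 0.607809 ms.
Propagation delays (d/s per hop): 7.66667e-05, 0.000254333, 0.08, 0.000332667 ms; sum = 0.0806637 ms.
Processing at 3 router(s): 3 × 1 ms = 3 ms.
End-to-end = 3.69 ms.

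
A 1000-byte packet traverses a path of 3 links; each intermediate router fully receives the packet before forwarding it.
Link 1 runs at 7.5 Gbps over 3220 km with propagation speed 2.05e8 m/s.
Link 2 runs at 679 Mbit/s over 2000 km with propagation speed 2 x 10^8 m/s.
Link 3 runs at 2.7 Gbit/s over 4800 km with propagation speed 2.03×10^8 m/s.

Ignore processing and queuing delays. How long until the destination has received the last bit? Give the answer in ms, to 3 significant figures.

L = 1000 × 8 = 8000 bits.
Transmission delays (L/R per hop): 0.00106667, 0.011782, 0.00296296 ms; sum = 0.0158117 ms.
Propagation delays (d/s per hop): 15.7073, 10, 23.6453 ms; sum = 49.3526 ms.
End-to-end = 49.4 ms.

49.4 ms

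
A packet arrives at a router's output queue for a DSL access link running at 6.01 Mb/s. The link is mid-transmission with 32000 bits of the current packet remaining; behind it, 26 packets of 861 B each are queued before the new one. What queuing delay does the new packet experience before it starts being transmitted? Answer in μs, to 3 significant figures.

35100 μs

Each queued packet: L/R = 6888/6010000 = 1146.09 μs.
26 queued → 29798.3 μs.
Plus remaining 32000 bits of current packet: 5324.46 μs.
Queuing delay = 35100 μs.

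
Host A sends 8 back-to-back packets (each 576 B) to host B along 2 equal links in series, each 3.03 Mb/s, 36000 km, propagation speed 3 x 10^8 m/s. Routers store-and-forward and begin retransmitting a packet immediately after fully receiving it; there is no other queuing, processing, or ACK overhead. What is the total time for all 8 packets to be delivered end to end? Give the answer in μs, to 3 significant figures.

254000 μs

Per-hop transmission t_tx = L/R = 4608/3030000 = 1520.79 μs.
Per-hop propagation t_prop = 36000000/300000000 = 120000 μs.
Pipeline fill: first packet needs 2·t_tx to clear all hops; remaining 7 packets each add one t_tx.
Total = (2+8-1)·t_tx + 2·t_prop = 9·1520.79 + 2·120000 = 254000 μs.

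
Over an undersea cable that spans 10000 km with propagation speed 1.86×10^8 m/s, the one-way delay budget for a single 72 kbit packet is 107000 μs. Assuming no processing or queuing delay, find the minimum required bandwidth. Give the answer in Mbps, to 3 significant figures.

1.35 Mbps

Propagation delay = 10000000 / 186000000 = 53763.4 μs.
Transmission budget = 107000 − 53763.4 = 53236.6 μs.
R ≥ L / t_tx = 72000 bits / 0.0532366 s = 1.35 Mbps.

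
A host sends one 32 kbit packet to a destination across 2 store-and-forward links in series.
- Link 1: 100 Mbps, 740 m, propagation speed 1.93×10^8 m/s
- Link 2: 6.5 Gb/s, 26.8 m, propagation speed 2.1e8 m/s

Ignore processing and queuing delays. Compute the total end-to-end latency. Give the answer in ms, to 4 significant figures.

L = 32000 bits.
Transmission delays (L/R per hop): 0.32, 0.00492308 ms; sum = 0.324923 ms.
Propagation delays (d/s per hop): 0.0038342, 0.000127619 ms; sum = 0.00396182 ms.
End-to-end = 0.3289 ms.

0.3289 ms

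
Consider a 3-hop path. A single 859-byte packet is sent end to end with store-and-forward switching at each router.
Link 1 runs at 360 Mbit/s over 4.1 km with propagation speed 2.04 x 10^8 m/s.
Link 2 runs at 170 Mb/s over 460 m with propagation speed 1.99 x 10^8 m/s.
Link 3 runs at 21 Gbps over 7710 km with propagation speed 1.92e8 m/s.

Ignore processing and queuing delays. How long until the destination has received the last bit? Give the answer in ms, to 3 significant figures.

L = 859 × 8 = 6872 bits.
Transmission delays (L/R per hop): 0.0190889, 0.0404235, 0.000327238 ms; sum = 0.0598397 ms.
Propagation delays (d/s per hop): 0.020098, 0.00231156, 40.1563 ms; sum = 40.1787 ms.
End-to-end = 40.2 ms.

40.2 ms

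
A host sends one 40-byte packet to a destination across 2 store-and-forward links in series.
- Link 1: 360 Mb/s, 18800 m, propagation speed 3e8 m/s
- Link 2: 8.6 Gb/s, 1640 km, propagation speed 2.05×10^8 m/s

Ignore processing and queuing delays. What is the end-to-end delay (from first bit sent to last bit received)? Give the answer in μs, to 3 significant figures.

8060 μs

L = 40 × 8 = 320 bits.
Transmission delays (L/R per hop): 0.888889, 0.0372093 μs; sum = 0.926098 μs.
Propagation delays (d/s per hop): 62.6667, 8000 μs; sum = 8062.67 μs.
End-to-end = 8060 μs.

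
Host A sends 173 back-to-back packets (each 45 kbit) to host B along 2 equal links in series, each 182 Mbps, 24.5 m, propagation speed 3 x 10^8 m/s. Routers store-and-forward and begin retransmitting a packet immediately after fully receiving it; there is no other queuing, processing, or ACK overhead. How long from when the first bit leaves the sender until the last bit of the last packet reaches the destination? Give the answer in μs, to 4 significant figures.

43020 μs

Per-hop transmission t_tx = L/R = 45000/182000000 = 247.253 μs.
Per-hop propagation t_prop = 24.5/300000000 = 0.0816667 μs.
Pipeline fill: first packet needs 2·t_tx to clear all hops; remaining 172 packets each add one t_tx.
Total = (2+173-1)·t_tx + 2·t_prop = 174·247.253 + 2·0.0816667 = 43020 μs.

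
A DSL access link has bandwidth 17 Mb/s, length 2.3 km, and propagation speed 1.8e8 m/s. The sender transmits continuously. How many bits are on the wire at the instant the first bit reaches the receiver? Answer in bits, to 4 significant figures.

Propagation delay = 2300 / 180000000 = 1.27778e-05 s.
BDP = R × t_prop = 17000000 × 1.27778e-05 = 217.222 bits.

217.2 bits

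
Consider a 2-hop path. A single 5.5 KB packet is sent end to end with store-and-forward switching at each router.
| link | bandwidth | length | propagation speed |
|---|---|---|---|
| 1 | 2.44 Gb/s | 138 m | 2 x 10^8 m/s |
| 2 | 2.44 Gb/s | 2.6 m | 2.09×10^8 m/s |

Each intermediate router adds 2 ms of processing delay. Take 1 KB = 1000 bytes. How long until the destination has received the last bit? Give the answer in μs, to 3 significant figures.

2040 μs

L = 44000 bits.
Transmission delay per hop = L/R = 44000/2440000000 = 18.0328 μs; 2 hops → 36.0656 μs.
Propagation delays (d/s per hop): 0.69, 0.0124402 μs; sum = 0.70244 μs.
Processing at 1 router(s): 1 × 2 ms = 2000 μs.
End-to-end = 2040 μs.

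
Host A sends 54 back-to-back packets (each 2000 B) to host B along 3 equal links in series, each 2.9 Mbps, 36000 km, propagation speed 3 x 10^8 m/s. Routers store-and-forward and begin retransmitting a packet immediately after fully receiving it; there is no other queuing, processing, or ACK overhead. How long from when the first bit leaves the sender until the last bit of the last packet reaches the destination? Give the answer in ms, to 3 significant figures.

Per-hop transmission t_tx = L/R = 16000/2900000 = 5.51724 ms.
Per-hop propagation t_prop = 36000000/300000000 = 120 ms.
Pipeline fill: first packet needs 3·t_tx to clear all hops; remaining 53 packets each add one t_tx.
Total = (3+54-1)·t_tx + 3·t_prop = 56·5.51724 + 3·120 = 669 ms.

669 ms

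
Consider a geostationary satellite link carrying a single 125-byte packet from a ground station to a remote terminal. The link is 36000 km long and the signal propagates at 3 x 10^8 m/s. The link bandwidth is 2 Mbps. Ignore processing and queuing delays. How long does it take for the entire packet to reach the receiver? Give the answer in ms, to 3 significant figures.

L = 125 × 8 = 1000 bits.
Transmission delay = L/R = 1000 / 2000000 = 0.5 ms.
Propagation delay = d/s = 36000000 m / 300000000 m/s = 120 ms.
Total = 121 ms.

121 ms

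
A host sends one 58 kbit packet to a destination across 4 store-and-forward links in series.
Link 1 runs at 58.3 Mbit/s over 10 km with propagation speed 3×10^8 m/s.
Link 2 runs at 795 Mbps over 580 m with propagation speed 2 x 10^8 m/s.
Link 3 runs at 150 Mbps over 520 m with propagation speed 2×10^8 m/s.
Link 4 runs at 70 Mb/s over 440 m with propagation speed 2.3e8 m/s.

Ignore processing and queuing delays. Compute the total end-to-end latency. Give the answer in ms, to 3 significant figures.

2.32 ms

L = 58000 bits.
Transmission delays (L/R per hop): 0.994854, 0.072956, 0.386667, 0.828571 ms; sum = 2.28305 ms.
Propagation delays (d/s per hop): 0.0333333, 0.0029, 0.0026, 0.00191304 ms; sum = 0.0407464 ms.
End-to-end = 2.32 ms.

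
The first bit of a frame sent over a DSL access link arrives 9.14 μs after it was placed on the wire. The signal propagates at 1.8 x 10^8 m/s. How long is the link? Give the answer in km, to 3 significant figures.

1.65 km

d = s × t_prop = 180000000 × 9.14e-06 = 1.65 km.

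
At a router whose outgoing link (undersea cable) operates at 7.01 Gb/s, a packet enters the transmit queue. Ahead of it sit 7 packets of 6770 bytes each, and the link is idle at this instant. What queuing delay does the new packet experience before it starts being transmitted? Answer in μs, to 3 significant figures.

54.1 μs

Each queued packet: L/R = 54160/7010000000 = 7.72611 μs.
7 queued → 54.0827 μs.
Queuing delay = 54.1 μs.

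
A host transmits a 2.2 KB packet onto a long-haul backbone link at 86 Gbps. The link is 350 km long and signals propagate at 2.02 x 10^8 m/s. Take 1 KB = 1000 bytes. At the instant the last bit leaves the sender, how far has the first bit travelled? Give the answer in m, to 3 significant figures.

t_tx = L/R = 17600/86000000000 = 2.04651e-07 s.
Distance = s × t_tx = 202000000 × 2.04651e-07 = 41.3 m.

41.3 m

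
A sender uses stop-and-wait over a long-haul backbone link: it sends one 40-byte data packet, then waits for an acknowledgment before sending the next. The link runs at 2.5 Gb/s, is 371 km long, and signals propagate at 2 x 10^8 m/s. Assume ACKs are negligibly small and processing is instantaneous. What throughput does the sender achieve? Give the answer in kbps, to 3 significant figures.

86.3 kbps

t_tx = L/R = 320/2500000000 = 1.28e-07 s.
t_prop = 371000/200000000 = 0.001855 s; RTT = 0.00371 s.
Cycle = t_tx + RTT = 0.00371013 s.
Throughput = L / cycle = 320 / 0.00371013 = 86.3 kbps.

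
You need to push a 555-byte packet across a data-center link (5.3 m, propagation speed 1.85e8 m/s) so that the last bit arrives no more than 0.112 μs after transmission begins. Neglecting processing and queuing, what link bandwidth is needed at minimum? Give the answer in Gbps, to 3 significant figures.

53.3 Gbps

L = 4440 bits.
Propagation delay = 5.3 / 185000000 = 0.0286486 μs.
Transmission budget = 0.112 − 0.0286486 = 0.0833514 μs.
R ≥ L / t_tx = 4440 bits / 8.33514e-08 s = 53.3 Gbps.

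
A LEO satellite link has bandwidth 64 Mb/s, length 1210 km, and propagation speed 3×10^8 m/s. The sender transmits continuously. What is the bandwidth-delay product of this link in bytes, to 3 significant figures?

32300 bytes

Propagation delay = 1210000 / 300000000 = 0.00403333 s.
BDP = R × t_prop = 64000000 × 0.00403333 = 258133 bits.
In bytes: 258133/8 = 32300 bytes.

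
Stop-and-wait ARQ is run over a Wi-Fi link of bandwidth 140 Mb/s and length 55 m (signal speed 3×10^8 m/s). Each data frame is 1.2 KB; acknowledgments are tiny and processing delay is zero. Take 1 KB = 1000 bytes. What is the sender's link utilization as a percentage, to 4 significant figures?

99.47 %

t_tx = L/R = 9600/140000000 = 6.85714e-05 s.
t_prop = 55/300000000 = 1.83333e-07 s; RTT = 3.66667e-07 s.
Cycle = t_tx + RTT = 6.89381e-05 s.
Utilization = t_tx / cycle = 6.85714e-05/6.89381e-05 = 99.47 %.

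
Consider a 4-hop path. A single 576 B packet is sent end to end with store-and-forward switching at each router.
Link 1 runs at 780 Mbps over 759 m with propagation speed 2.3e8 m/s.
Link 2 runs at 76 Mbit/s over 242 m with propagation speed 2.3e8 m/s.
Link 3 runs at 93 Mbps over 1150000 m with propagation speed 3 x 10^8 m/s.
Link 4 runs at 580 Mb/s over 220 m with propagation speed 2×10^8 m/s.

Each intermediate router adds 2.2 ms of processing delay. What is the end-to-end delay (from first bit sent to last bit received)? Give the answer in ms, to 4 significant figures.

10.56 ms

L = 576 × 8 = 4608 bits.
Transmission delays (L/R per hop): 0.00590769, 0.0606316, 0.0495484, 0.00794483 ms; sum = 0.124032 ms.
Propagation delays (d/s per hop): 0.0033, 0.00105217, 3.83333, 0.0011 ms; sum = 3.83879 ms.
Processing at 3 router(s): 3 × 2.2 ms = 6.6 ms.
End-to-end = 10.56 ms.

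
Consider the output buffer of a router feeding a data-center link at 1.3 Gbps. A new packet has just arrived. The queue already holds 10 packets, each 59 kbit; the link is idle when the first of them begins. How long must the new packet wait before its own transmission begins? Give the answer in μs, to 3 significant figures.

Each queued packet: L/R = 59000/1300000000 = 45.3846 μs.
10 queued → 453.846 μs.
Queuing delay = 454 μs.

454 μs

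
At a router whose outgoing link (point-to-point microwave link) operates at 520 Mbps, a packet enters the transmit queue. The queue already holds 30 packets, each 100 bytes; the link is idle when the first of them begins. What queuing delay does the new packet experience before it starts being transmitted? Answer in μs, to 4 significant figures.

46.15 μs

Each queued packet: L/R = 800/520000000 = 1.53846 μs.
30 queued → 46.1538 μs.
Queuing delay = 46.15 μs.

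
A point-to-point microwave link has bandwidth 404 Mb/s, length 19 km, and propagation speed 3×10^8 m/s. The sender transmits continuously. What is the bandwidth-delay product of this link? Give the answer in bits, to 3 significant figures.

Propagation delay = 19000 / 300000000 = 6.33333e-05 s.
BDP = R × t_prop = 404000000 × 6.33333e-05 = 25586.7 bits.

25600 bits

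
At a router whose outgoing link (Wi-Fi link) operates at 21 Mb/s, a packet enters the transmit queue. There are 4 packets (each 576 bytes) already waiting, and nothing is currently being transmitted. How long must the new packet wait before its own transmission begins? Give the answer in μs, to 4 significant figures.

877.7 μs

Each queued packet: L/R = 4608/21000000 = 219.429 μs.
4 queued → 877.714 μs.
Queuing delay = 877.7 μs.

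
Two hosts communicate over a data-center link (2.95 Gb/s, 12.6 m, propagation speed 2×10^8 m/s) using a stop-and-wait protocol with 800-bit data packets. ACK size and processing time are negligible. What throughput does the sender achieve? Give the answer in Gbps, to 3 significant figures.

2.01 Gbps

t_tx = L/R = 800/2950000000 = 2.71186e-07 s.
t_prop = 12.6/200000000 = 6.3e-08 s; RTT = 1.26e-07 s.
Cycle = t_tx + RTT = 3.97186e-07 s.
Throughput = L / cycle = 800 / 3.97186e-07 = 2.01 Gbps.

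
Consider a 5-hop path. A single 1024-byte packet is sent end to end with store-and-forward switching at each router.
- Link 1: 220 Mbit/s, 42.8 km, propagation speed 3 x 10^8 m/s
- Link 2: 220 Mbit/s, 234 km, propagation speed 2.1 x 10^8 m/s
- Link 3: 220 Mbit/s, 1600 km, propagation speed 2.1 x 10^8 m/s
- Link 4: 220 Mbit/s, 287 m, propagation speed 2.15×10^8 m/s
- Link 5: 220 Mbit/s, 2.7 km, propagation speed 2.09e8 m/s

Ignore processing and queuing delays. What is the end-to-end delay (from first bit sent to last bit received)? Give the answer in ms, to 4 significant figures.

9.076 ms

L = 1024 × 8 = 8192 bits.
Transmission delay per hop = L/R = 8192/220000000 = 0.0372364 ms; 5 hops → 0.186182 ms.
Propagation delays (d/s per hop): 0.142667, 1.11429, 7.61905, 0.00133488, 0.0129187 ms; sum = 8.89025 ms.
End-to-end = 9.076 ms.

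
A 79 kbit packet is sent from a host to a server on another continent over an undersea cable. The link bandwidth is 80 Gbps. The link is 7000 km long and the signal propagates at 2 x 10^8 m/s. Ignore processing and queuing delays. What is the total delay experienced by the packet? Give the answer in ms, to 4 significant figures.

35.00 ms

L = 79000 bits.
Transmission delay = L/R = 79000 / 80000000000 = 0.0009875 ms.
Propagation delay = d/s = 7000000 m / 200000000 m/s = 35 ms.
Total = 35.00 ms.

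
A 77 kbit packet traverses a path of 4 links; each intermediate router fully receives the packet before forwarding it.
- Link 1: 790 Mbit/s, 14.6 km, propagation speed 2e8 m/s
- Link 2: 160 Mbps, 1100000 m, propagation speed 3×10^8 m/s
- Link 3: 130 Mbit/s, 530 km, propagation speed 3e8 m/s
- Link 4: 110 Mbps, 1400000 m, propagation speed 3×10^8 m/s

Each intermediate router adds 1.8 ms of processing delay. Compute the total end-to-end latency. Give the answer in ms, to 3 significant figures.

17.4 ms

L = 77000 bits.
Transmission delays (L/R per hop): 0.0974684, 0.48125, 0.592308, 0.7 ms; sum = 1.87103 ms.
Propagation delays (d/s per hop): 0.073, 3.66667, 1.76667, 4.66667 ms; sum = 10.173 ms.
Processing at 3 router(s): 3 × 1.8 ms = 5.4 ms.
End-to-end = 17.4 ms.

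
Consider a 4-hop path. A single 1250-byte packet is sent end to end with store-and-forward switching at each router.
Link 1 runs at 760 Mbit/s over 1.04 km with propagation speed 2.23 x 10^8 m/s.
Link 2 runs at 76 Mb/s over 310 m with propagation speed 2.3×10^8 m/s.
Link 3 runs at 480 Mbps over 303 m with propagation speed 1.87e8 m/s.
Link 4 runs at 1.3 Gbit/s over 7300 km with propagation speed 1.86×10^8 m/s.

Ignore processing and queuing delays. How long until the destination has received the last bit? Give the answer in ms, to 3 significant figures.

L = 1250 × 8 = 10000 bits.
Transmission delays (L/R per hop): 0.0131579, 0.131579, 0.0208333, 0.00769231 ms; sum = 0.173262 ms.
Propagation delays (d/s per hop): 0.00466368, 0.00134783, 0.00162032, 39.2473 ms; sum = 39.2549 ms.
End-to-end = 39.4 ms.

39.4 ms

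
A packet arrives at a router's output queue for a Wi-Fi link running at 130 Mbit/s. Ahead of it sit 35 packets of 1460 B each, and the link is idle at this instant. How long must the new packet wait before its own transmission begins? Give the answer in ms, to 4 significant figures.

Each queued packet: L/R = 11680/130000000 = 0.0898462 ms.
35 queued → 3.14462 ms.
Queuing delay = 3.145 ms.

3.145 ms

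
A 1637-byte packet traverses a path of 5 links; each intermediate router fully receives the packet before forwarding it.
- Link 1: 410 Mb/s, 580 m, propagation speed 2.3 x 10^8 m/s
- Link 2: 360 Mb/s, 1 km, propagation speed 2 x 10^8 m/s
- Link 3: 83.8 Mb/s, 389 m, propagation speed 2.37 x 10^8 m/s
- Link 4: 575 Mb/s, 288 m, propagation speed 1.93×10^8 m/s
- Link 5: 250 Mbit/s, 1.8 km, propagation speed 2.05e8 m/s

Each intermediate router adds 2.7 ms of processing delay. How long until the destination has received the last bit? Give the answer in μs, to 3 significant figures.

11100 μs

L = 1637 × 8 = 13096 bits.
Transmission delays (L/R per hop): 31.9415, 36.3778, 156.277, 22.7757, 52.384 μs; sum = 299.756 μs.
Propagation delays (d/s per hop): 2.52174, 5, 1.64135, 1.49223, 8.78049 μs; sum = 19.4358 μs.
Processing at 4 router(s): 4 × 2.7 ms = 10800 μs.
End-to-end = 11100 μs.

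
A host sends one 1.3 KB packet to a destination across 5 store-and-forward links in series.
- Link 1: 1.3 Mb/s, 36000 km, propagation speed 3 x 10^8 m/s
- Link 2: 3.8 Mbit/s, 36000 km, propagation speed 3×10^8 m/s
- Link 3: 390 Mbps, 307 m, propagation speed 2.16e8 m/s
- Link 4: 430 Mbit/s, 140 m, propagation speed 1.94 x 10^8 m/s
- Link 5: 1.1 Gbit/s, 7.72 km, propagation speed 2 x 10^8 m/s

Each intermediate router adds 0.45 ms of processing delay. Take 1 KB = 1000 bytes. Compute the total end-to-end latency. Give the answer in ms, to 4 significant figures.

L = 10400 bits.
Transmission delays (L/R per hop): 8, 2.73684, 0.0266667, 0.024186, 0.00945455 ms; sum = 10.7971 ms.
Propagation delays (d/s per hop): 120, 120, 0.0014213, 0.000721649, 0.0386 ms; sum = 240.041 ms.
Processing at 4 router(s): 4 × 0.45 ms = 1.8 ms.
End-to-end = 252.6 ms.

252.6 ms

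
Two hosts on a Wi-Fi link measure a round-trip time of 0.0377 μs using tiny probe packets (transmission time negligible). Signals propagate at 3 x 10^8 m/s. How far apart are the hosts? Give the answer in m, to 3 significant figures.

One-way propagation = RTT/2 = 0.01885 μs.
d = s × t = 300000000 × 1.885e-08 = 5.66 m.

5.66 m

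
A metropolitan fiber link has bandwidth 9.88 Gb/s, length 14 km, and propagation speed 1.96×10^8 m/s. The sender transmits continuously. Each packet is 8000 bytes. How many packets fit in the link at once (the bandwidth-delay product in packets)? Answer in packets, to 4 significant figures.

Propagation delay = 14000 / 196000000 = 7.14286e-05 s.
BDP = R × t_prop = 9880000000 × 7.14286e-05 = 705714 bits.
In packets of 64000 bits: 11.03 packets.

11.03 packets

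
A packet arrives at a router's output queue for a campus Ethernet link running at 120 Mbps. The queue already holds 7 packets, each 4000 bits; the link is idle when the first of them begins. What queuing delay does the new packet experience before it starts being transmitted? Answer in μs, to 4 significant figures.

233.3 μs

Each queued packet: L/R = 4000/120000000 = 33.3333 μs.
7 queued → 233.333 μs.
Queuing delay = 233.3 μs.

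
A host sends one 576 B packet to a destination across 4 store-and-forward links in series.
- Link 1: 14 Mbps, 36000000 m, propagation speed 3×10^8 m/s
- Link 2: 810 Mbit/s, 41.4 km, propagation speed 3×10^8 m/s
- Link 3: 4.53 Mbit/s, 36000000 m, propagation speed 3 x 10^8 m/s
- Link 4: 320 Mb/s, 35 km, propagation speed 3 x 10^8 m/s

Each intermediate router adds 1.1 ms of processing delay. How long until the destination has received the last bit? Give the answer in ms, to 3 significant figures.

L = 576 × 8 = 4608 bits.
Transmission delays (L/R per hop): 0.329143, 0.00568889, 1.01722, 0.0144 ms; sum = 1.36645 ms.
Propagation delays (d/s per hop): 120, 0.138, 120, 0.116667 ms; sum = 240.255 ms.
Processing at 3 router(s): 3 × 1.1 ms = 3.3 ms.
End-to-end = 245 ms.

245 ms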